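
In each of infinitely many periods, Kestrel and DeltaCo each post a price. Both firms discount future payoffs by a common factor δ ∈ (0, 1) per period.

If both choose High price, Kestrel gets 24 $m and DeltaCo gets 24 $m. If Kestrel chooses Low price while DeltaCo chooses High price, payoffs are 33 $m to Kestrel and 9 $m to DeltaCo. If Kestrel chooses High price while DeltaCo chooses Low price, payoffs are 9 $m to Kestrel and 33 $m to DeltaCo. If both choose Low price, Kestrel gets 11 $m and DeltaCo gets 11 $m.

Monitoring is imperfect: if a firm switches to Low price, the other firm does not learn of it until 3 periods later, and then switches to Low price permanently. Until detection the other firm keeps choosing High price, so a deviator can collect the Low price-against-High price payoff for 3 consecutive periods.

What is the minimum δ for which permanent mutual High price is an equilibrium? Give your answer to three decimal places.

0.742

The best deviation is to choose Low price for all 3 undetected periods, earning 33 each, then 11 forever once detected.
Deviation value: 33(1−δ^3)/(1−δ) + 11δ^3/(1−δ); cooperation value: 24/(1−δ).
IC: 24 ≥ 33(1−δ^3) + 11δ^3 = 33 − 22δ^3.
So δ^3 ≥ 9/22, giving δ ≥ (9/22)^(1/3) ≈ 0.742.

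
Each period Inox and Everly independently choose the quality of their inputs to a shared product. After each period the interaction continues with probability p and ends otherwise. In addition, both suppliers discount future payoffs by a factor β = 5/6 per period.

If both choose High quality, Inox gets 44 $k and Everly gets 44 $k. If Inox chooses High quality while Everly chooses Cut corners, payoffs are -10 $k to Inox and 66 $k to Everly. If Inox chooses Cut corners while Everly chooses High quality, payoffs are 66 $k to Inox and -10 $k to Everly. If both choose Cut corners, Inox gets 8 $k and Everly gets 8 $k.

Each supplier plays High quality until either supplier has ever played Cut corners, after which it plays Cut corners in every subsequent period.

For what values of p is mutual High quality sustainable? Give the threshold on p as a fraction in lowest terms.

With continuation probability p and discount β, the effective per-period discount factor is βp.
Grim-trigger IC: βp ≥ (66−44)/(66−8) = 11/29.
So p ≥ (11/29)/(5/6) = 66/145.

66/145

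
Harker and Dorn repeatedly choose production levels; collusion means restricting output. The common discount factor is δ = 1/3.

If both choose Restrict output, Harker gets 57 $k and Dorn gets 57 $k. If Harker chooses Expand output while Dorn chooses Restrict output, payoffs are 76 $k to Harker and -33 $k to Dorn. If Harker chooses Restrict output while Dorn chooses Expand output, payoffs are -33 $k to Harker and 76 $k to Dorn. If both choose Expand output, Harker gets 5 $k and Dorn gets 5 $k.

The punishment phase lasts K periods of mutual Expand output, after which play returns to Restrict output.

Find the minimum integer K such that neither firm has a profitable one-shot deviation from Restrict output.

Need Σ_{k=1}^{K} δ^k ≥ (76−57)/(57−5) = 0.3654 at δ = 1/3.
At K = 1 the sum is 0.3333 < 0.3654; at K = 2 it is 0.4444 ≥ 0.3654.
So the minimum punishment length is K = 2.

2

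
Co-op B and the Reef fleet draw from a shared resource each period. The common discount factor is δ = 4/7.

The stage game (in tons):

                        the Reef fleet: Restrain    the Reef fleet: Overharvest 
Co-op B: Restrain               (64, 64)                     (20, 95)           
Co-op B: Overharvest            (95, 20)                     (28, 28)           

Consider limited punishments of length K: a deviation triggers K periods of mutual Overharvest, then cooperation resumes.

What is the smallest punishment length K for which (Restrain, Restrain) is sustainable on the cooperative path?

IC: δ(1−δ^K)/(1−δ) ≥ (95−64)/(64−28) = 31/36.
With δ = 4/7: need 1 − δ^K ≥ 31/36·(1−4/7)/(4/7), i.e. δ^K ≤ 0.3542.
Since (4/7)^1 = 0.5714 and (4/7)^2 = 0.3265, the smallest such K is 2.

2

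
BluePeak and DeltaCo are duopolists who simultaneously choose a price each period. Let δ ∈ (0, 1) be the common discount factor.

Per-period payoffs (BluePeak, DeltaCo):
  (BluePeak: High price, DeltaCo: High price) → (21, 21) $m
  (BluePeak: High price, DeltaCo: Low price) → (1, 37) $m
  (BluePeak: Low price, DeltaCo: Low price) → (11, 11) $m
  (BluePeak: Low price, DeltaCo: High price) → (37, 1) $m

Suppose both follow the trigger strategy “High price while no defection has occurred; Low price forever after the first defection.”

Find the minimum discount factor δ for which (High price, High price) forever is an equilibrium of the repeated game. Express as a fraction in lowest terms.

8/13

One-period gain from deviating is 37 − 21 = 16. The loss is 21 − 11 = 10 in every subsequent period, with present value 10·δ/(1−δ).
Deviation is unprofitable when 10·δ/(1−δ) ≥ 16, i.e. δ/(1−δ) ≥ 8/5.
Equivalently δ ≥ 16/(16+10) = 8/13.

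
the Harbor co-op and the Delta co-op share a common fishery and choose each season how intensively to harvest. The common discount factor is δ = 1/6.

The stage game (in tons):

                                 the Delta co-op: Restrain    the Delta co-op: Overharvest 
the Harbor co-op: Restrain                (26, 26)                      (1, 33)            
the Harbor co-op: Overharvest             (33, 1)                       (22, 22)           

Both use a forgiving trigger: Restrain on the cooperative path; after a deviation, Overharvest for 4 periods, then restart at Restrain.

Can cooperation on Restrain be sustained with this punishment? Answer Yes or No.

IC: δ+…+δ^4 ≥ (33−26)/(26−22) = 7/4.
At δ = 1/6: partial sum = 0.1998 < 1.7500. Cooperation not sustainable.

No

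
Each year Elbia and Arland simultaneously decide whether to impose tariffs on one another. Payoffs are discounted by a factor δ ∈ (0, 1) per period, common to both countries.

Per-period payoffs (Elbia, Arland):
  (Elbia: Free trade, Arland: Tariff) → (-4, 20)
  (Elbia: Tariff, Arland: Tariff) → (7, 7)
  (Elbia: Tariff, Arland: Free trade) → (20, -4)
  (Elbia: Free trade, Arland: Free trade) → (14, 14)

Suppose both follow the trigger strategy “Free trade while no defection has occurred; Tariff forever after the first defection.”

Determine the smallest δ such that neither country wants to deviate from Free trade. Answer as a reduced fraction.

6/13

Cooperation forever yields 14 each period: 14/(1−δ).
Deviating yields 20 once, then 7 forever: 20 + 7δ/(1−δ).
No profitable deviation requires 14/(1−δ) ≥ 20 + 7δ/(1−δ).
Multiplying by (1−δ): 14 ≥ 20(1−δ) + 7δ = 20 − 13δ.
So 13δ ≥ 6, i.e. δ ≥ 6/13.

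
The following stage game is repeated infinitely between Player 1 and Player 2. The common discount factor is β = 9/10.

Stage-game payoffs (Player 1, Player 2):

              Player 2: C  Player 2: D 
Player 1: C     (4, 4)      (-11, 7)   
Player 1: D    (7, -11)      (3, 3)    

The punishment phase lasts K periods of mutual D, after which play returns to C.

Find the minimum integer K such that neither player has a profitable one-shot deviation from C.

4

No profitable deviation requires (4−3)(β+…+β^K) ≥ 7−4, i.e. β+…+β^K ≥ 3 ≈ 3.0000.
With β = 9/10, the partial sums are K=1: 0.9000, K=2: 1.7100, K=3: 2.4390, K=4: 3.0951.
K = 4 is the first length at which the sum reaches 3.0000.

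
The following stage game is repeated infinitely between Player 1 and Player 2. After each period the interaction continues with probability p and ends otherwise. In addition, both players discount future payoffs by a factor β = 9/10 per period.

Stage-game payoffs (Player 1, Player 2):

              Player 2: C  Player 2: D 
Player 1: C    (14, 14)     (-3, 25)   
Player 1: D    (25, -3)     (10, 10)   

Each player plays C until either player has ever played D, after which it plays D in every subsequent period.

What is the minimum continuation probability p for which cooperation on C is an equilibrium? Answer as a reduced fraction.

22/27

With continuation probability p and discount β, the effective per-period discount factor is βp.
Grim-trigger IC: βp ≥ (25−14)/(25−10) = 11/15.
So p ≥ (11/15)/(9/10) = 22/27.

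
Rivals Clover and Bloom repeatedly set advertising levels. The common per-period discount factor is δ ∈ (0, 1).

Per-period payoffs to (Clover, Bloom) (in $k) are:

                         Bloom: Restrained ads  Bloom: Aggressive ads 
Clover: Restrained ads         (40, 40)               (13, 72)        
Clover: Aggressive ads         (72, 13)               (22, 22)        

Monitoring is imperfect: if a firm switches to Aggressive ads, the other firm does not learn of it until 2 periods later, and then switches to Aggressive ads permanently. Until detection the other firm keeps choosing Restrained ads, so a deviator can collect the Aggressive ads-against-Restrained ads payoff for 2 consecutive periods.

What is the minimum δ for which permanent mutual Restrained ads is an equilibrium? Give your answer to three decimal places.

0.800

A deviator earns 72 for 2 periods, then 22 forever; cooperating earns 40 forever. Multiplying the IC by (1−δ):
40 ≥ 72(1−δ^2) + 22δ^2, so 50·δ^2 ≥ 32 and δ^2 ≥ 16/25.
δ ≥ (16/25)^(1/2) ≈ 0.800.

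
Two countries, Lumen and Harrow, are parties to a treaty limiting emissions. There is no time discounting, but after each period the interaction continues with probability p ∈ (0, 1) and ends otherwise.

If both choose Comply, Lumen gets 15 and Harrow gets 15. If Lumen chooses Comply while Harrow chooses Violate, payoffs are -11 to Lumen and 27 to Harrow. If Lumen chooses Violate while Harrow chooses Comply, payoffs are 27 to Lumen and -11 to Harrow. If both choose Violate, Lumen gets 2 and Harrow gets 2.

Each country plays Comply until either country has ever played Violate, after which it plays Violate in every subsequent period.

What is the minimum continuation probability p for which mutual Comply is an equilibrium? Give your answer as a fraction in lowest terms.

12/25

Expected cooperation value is 15 + p·15 + p²·15 + … = 15/(1−p); deviation gives 27 + p·2/(1−p).
15 ≥ 27(1−p) + 2p ⇒ 25p ≥ 12 ⇒ p ≥ 12/25.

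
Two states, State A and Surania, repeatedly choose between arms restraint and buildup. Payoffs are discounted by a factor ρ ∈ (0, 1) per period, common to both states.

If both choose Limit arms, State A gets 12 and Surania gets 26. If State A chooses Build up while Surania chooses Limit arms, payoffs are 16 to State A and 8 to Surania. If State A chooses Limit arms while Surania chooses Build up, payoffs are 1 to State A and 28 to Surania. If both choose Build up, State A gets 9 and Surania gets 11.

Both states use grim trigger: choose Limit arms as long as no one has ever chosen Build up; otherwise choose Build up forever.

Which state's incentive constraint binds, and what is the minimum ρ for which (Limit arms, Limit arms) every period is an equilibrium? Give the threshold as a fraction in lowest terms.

State A; ρ ≥ 4/7

State A: cooperation gives 12 each period; deviation gives 16 once then 9 forever.
  12/(1−ρ) ≥ 16 + 9ρ/(1−ρ) ⇒ ρ ≥ 4/7.
Surania: cooperation gives 26 each period; deviation gives 28 once then 11 forever.
  ρ ≥ 2/17.
Both must hold, so the binding constraint is State A's: ρ ≥ 4/7.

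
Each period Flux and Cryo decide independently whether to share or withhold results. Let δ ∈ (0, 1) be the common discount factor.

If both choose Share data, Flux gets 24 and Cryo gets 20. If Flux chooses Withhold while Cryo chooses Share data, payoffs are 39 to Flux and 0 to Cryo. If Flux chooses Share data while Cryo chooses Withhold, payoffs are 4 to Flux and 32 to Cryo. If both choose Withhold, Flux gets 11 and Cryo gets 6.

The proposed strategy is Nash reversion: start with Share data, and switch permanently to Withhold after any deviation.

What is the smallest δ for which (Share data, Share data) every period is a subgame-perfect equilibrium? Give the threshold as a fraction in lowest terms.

Flux: cooperation gives 24 each period; deviation gives 39 once then 11 forever.
  24/(1−δ) ≥ 39 + 11δ/(1−δ) ⇒ δ ≥ 15/28.
Cryo: cooperation gives 20 each period; deviation gives 32 once then 6 forever.
  δ ≥ 12/26 = 6/13.
Both must hold, so the binding constraint is Flux's: δ ≥ 15/28.

15/28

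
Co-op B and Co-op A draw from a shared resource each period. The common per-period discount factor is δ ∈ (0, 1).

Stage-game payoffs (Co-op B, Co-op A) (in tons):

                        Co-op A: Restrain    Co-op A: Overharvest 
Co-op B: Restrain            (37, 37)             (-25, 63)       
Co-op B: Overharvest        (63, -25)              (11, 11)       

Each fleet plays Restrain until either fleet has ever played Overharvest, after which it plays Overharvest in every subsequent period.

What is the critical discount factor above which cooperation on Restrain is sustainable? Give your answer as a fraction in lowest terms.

1/2

Under grim trigger the critical discount factor is (T−C)/(T−P) with T = 63, C = 37, P = 11.
δ* = (63−37)/(63−11) = 26/52 = 1/2.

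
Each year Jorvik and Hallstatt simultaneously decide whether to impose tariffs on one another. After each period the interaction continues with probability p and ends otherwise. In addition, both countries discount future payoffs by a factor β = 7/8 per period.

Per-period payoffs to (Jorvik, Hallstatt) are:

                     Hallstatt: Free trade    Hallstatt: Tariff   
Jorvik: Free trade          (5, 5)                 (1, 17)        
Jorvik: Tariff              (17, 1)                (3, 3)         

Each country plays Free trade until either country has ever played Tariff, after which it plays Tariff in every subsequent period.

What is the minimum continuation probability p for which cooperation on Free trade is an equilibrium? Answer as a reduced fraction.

With continuation probability p and discount β, the effective per-period discount factor is βp.
Grim-trigger IC: βp ≥ (17−5)/(17−3) = 6/7.
So p ≥ (6/7)/(7/8) = 48/49.

48/49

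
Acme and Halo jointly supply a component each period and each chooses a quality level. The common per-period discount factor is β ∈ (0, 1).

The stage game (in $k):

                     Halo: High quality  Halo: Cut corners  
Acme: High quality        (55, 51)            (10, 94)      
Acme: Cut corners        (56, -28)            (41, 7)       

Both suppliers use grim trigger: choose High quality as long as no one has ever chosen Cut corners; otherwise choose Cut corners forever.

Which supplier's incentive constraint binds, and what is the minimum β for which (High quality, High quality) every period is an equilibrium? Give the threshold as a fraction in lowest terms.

Acme's threshold: (56−55)/(56−41) = 1/15.
Halo's threshold: (94−51)/(94−7) = 43/87.
1/15 < 43/87, so Halo binds and β* = 43/87.

Halo; β ≥ 43/87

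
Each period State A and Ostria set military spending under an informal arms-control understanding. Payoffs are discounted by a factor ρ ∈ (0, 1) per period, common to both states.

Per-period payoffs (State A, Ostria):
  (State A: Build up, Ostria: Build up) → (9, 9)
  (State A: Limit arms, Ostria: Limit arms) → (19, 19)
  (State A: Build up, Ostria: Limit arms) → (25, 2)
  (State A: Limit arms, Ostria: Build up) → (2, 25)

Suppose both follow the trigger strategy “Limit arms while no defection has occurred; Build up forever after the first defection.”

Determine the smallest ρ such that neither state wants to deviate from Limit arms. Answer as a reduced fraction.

3/8

Cooperation forever yields 19 each period: 19/(1−ρ).
Deviating yields 25 once, then 9 forever: 25 + 9ρ/(1−ρ).
No profitable deviation requires 19/(1−ρ) ≥ 25 + 9ρ/(1−ρ).
Multiplying by (1−ρ): 19 ≥ 25(1−ρ) + 9ρ = 25 − 16ρ.
So 16ρ ≥ 6, i.e. ρ ≥ 6/16 = 3/8.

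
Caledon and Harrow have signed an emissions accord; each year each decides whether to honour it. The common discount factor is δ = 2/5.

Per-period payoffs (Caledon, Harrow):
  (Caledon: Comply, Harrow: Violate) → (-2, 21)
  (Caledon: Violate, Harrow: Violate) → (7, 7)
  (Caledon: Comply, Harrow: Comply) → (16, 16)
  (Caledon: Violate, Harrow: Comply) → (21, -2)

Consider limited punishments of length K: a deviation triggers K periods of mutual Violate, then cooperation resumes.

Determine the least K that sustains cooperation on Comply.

IC: δ(1−δ^K)/(1−δ) ≥ (21−16)/(16−7) = 5/9.
With δ = 2/5: need 1 − δ^K ≥ 5/9·(1−2/5)/(2/5), i.e. δ^K ≤ 0.1667.
Since (2/5)^1 = 0.4000 and (2/5)^2 = 0.1600, the smallest such K is 2.

2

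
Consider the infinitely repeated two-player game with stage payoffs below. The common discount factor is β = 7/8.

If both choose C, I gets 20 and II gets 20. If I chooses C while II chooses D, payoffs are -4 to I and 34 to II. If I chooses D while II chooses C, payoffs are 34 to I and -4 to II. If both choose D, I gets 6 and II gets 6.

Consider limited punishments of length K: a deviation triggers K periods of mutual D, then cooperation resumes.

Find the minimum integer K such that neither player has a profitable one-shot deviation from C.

2

Need Σ_{k=1}^{K} β^k ≥ (34−20)/(20−6) = 1.0000 at β = 7/8.
At K = 1 the sum is 0.8750 < 1.0000; at K = 2 it is 1.6406 ≥ 1.0000.
So the minimum punishment length is K = 2.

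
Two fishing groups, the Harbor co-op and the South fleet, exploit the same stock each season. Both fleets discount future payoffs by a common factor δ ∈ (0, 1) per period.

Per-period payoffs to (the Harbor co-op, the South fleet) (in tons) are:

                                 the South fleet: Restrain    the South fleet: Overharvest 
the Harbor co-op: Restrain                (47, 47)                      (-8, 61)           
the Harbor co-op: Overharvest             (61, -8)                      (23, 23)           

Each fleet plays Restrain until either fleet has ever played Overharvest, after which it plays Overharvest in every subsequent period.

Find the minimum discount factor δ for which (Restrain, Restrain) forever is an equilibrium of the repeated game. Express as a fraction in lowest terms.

7/19

One-period gain from deviating is 61 − 47 = 14. The loss is 47 − 23 = 24 in every subsequent period, with present value 24·δ/(1−δ).
Deviation is unprofitable when 24·δ/(1−δ) ≥ 14, i.e. δ/(1−δ) ≥ 7/12.
Equivalently δ ≥ 14/(14+24) = 7/19.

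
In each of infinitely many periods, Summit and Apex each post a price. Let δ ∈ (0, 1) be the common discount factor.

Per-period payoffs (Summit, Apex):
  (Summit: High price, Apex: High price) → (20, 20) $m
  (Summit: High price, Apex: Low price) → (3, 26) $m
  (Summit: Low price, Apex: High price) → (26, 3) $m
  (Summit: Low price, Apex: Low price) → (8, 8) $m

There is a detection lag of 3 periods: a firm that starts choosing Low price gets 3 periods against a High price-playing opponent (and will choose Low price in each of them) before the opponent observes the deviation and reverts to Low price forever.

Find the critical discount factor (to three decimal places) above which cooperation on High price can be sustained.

Deviating for the 3 undetected periods gains 26−20 = 6 per period over cooperation, then loses 20−8 = 12 per period forever once punishment starts.
Gain: 6(1 + δ + … + δ^2); loss: 12·δ^3/(1−δ).
No profitable deviation ⇔ 6(1−δ^3) ≤ 12·δ^3, i.e. δ^3 ≥ 6/(6+12) = 1/3.
Hence δ ≥ (1/3)^(1/3) ≈ 0.693.

0.693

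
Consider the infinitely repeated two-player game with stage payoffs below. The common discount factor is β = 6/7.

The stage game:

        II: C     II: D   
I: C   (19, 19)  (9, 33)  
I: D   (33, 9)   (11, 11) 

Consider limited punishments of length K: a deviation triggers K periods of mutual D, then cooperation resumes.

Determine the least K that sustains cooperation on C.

IC: β(1−β^K)/(1−β) ≥ (33−19)/(19−11) = 7/4.
With β = 6/7: need 1 − β^K ≥ 7/4·(1−6/7)/(6/7), i.e. β^K ≤ 0.7083.
Since (6/7)^2 = 0.7347 and (6/7)^3 = 0.6297, the smallest such K is 3.

3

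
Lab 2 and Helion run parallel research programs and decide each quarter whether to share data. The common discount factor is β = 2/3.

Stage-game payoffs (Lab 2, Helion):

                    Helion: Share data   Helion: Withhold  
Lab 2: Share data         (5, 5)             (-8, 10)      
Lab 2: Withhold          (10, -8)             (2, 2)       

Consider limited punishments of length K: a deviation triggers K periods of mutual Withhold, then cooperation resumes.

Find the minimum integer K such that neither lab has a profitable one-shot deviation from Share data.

IC: β(1−β^K)/(1−β) ≥ (10−5)/(5−2) = 5/3.
With β = 2/3: need 1 − β^K ≥ 5/3·(1−2/3)/(2/3), i.e. β^K ≤ 0.1667.
Since (2/3)^4 = 0.1975 and (2/3)^5 = 0.1317, the smallest such K is 5.

5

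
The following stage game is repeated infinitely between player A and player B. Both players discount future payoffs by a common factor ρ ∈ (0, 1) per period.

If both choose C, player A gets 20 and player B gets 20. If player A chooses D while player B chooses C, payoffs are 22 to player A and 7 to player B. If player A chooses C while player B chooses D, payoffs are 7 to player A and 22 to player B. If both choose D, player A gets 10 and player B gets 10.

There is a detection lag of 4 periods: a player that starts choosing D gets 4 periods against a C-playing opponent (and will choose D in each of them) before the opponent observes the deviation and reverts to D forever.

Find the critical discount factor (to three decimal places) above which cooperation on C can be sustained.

The best deviation is to choose D for all 4 undetected periods, earning 22 each, then 10 forever once detected.
Deviation value: 22(1−ρ^4)/(1−ρ) + 10ρ^4/(1−ρ); cooperation value: 20/(1−ρ).
IC: 20 ≥ 22(1−ρ^4) + 10ρ^4 = 22 − 12ρ^4.
So ρ^4 ≥ 2/12 = 1/6, giving ρ ≥ (1/6)^(1/4) ≈ 0.639.

0.639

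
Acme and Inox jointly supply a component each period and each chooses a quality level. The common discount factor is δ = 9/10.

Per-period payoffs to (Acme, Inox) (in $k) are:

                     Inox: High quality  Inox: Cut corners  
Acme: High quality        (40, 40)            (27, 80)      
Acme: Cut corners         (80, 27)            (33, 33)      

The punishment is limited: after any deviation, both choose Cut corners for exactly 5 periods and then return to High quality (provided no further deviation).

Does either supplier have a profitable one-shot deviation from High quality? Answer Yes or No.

IC: δ+…+δ^5 ≥ (80−40)/(40−33) = 40/7.
At δ = 9/10: partial sum = 3.6856 < 5.7143. Cooperation not sustainable.

Yes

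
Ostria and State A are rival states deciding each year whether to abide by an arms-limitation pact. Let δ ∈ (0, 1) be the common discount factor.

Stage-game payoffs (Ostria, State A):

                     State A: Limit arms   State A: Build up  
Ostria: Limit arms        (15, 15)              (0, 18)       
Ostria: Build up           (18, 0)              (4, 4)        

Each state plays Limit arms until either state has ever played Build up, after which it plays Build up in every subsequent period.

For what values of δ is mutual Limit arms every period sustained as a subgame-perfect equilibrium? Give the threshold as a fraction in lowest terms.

3/14

Under grim trigger the critical discount factor is (T−C)/(T−P) with T = 18, C = 15, P = 4.
δ* = (18−15)/(18−4) = 3/14.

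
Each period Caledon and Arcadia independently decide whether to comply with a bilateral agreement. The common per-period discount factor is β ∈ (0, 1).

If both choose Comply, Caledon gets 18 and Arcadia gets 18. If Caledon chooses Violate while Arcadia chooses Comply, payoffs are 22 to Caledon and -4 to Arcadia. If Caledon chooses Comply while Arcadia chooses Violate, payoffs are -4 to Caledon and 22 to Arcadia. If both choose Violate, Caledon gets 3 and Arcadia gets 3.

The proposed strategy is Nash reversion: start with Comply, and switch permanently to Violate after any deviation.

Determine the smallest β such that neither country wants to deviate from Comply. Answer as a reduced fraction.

Under grim trigger the critical discount factor is (T−C)/(T−P) with T = 22, C = 18, P = 3.
β* = (22−18)/(22−3) = 4/19.

4/19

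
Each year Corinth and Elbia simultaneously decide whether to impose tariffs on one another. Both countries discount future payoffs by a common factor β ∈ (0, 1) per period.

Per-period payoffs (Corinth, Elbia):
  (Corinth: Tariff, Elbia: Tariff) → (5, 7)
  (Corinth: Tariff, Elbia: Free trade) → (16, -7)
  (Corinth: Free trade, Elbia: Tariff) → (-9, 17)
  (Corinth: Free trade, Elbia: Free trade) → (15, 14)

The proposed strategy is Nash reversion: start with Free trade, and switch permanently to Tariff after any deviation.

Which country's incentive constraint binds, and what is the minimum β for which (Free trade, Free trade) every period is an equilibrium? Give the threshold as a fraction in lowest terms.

Elbia; β ≥ 3/10

Corinth: cooperation gives 15 each period; deviation gives 16 once then 5 forever.
  15/(1−β) ≥ 16 + 5β/(1−β) ⇒ β ≥ 1/11.
Elbia: cooperation gives 14 each period; deviation gives 17 once then 7 forever.
  β ≥ 3/10.
Both must hold, so the binding constraint is Elbia's: β ≥ 3/10.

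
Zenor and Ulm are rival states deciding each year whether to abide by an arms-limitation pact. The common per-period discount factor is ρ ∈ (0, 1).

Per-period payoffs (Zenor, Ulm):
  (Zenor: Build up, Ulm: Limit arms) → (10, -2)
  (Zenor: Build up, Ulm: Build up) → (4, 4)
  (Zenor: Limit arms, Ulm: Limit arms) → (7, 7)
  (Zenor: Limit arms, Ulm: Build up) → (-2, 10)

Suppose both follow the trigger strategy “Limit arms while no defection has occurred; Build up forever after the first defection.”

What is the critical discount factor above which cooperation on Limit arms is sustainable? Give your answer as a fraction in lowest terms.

1/2

7/(1−ρ) ≥ 10 + 4ρ/(1−ρ)
7 ≥ 10 − 6ρ
ρ ≥ 3/6 = 1/2.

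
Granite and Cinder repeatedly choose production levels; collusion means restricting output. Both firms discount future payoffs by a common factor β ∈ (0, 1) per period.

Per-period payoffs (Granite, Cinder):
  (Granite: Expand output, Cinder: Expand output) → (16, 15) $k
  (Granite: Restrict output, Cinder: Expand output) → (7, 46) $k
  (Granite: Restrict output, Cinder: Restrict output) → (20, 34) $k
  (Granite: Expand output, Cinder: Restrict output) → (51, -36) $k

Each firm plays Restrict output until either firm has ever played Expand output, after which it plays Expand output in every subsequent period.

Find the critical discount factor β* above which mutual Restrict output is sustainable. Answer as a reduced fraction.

Granite's threshold: (51−20)/(51−16) = 31/35.
Cinder's threshold: (46−34)/(46−15) = 12/31.
31/35 > 12/31, so Granite binds and β* = 31/35.

31/35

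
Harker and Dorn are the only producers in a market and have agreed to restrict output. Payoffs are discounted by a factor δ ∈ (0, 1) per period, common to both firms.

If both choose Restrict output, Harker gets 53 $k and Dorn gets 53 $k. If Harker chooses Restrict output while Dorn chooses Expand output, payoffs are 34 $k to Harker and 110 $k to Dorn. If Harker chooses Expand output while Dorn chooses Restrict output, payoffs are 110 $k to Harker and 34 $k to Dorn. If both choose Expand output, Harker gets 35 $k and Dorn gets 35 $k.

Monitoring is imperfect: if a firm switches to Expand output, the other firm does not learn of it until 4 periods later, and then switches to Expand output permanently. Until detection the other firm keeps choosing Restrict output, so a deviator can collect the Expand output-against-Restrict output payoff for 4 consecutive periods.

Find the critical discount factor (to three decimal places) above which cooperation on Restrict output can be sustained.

0.934

Deviating for the 4 undetected periods gains 110−53 = 57 per period over cooperation, then loses 53−35 = 18 per period forever once punishment starts.
Gain: 57(1 + δ + … + δ^3); loss: 18·δ^4/(1−δ).
No profitable deviation ⇔ 57(1−δ^4) ≤ 18·δ^4, i.e. δ^4 ≥ 57/(57+18) = 19/25.
Hence δ ≥ (19/25)^(1/4) ≈ 0.934.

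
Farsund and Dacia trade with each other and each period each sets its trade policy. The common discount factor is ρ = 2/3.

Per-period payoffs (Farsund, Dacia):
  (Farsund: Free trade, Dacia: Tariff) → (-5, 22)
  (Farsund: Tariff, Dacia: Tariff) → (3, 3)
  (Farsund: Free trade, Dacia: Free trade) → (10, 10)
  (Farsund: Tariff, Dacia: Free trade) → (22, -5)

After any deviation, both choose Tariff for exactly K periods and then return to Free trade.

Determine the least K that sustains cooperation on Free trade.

5

Need Σ_{k=1}^{K} ρ^k ≥ (22−10)/(10−3) = 1.7143 at ρ = 2/3.
At K = 4 the sum is 1.6049 < 1.7143; at K = 5 it is 1.7366 ≥ 1.7143.
So the minimum punishment length is K = 5.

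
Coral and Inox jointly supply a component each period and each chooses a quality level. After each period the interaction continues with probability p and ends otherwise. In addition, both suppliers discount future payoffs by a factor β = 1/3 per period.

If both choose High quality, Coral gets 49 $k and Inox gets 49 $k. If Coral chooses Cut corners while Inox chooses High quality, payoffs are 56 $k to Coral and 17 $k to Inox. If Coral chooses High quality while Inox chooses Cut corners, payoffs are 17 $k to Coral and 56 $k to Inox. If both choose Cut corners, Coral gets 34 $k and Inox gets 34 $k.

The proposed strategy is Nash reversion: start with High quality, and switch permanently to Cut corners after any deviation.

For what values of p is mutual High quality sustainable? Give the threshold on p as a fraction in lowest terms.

With continuation probability p and discount β, the effective per-period discount factor is βp.
Grim-trigger IC: βp ≥ (56−49)/(56−34) = 7/22.
So p ≥ (7/22)/(1/3) = 21/22.

21/22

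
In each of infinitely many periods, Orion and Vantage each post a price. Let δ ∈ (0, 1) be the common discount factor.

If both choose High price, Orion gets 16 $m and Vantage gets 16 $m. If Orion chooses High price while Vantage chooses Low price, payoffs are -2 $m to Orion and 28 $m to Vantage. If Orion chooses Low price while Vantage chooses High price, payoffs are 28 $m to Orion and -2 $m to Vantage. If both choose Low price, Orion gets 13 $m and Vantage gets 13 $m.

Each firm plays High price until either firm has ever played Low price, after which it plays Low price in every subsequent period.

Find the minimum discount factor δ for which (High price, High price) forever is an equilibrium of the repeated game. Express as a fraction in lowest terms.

4/5

Cooperation forever yields 16 each period: 16/(1−δ).
Deviating yields 28 once, then 13 forever: 28 + 13δ/(1−δ).
No profitable deviation requires 16/(1−δ) ≥ 28 + 13δ/(1−δ).
Multiplying by (1−δ): 16 ≥ 28(1−δ) + 13δ = 28 − 15δ.
So 15δ ≥ 12, i.e. δ ≥ 12/15 = 4/5.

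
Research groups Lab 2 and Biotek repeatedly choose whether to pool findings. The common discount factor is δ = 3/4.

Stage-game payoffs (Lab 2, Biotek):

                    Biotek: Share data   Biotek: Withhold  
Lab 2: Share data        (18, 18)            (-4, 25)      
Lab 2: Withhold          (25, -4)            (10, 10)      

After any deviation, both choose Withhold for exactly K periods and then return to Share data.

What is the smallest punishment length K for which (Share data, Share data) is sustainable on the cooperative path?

No profitable deviation requires (18−10)(δ+…+δ^K) ≥ 25−18, i.e. δ+…+δ^K ≥ 7/8 ≈ 0.8750.
With δ = 3/4, the partial sums are K=1: 0.7500, K=2: 1.3125.
K = 2 is the first length at which the sum reaches 0.8750.

2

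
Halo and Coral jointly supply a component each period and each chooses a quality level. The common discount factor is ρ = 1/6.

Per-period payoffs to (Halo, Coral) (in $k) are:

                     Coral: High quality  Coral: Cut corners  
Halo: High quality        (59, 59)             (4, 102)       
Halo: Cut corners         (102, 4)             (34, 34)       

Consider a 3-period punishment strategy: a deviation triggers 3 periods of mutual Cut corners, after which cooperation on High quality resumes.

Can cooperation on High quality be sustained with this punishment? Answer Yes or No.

IC: ρ+…+ρ^3 ≥ (102−59)/(59−34) = 43/25.
At ρ = 1/6: partial sum = 0.1991 < 1.7200. Cooperation not sustainable.

No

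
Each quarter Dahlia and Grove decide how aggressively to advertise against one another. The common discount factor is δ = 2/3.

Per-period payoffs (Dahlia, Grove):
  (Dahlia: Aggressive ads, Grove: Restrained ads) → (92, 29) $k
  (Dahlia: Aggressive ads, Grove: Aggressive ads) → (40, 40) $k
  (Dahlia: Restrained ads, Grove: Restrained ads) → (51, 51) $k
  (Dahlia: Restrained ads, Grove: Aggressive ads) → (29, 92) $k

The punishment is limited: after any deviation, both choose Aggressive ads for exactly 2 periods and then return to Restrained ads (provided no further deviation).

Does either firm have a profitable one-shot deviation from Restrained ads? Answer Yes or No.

IC: δ+…+δ^2 ≥ (92−51)/(51−40) = 41/11.
At δ = 2/3: partial sum = 1.1111 < 3.7273. Cooperation not sustainable.

Yes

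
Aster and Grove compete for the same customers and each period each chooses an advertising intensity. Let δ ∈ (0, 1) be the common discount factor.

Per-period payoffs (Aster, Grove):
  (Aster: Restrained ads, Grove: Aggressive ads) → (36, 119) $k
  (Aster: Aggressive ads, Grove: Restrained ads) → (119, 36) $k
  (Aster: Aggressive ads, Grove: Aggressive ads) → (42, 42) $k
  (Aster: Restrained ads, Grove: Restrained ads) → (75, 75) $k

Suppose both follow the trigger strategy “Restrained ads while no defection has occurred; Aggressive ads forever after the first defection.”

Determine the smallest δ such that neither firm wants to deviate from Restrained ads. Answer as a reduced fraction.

4/7

One-period gain from deviating is 119 − 75 = 44. The loss is 75 − 42 = 33 in every subsequent period, with present value 33·δ/(1−δ).
Deviation is unprofitable when 33·δ/(1−δ) ≥ 44, i.e. δ/(1−δ) ≥ 4/3.
Equivalently δ ≥ 44/(44+33) = 4/7.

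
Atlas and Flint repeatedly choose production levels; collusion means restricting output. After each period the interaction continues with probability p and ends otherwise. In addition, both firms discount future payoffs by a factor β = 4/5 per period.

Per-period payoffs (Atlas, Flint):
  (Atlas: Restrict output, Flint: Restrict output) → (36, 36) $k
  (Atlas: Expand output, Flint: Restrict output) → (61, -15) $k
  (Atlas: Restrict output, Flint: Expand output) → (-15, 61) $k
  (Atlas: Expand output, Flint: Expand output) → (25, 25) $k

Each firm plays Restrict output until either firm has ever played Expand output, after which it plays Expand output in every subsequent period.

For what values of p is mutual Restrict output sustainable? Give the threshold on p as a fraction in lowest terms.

Expected continuation weight on next period's payoff is β·p = 4/5·p, which plays the role of the discount factor.
Cooperation requires 4/5·p ≥ (61−36)/(61−25) = 25/36, hence p ≥ 125/144.

125/144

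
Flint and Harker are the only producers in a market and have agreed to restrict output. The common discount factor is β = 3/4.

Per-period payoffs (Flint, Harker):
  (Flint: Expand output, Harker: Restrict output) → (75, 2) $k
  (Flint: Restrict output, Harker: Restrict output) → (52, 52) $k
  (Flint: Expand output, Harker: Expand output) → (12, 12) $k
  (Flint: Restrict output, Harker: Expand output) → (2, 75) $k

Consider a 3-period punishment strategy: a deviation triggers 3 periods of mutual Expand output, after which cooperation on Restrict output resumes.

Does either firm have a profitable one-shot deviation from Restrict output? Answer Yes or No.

IC: β+…+β^3 ≥ (75−52)/(52−12) = 23/40.
At β = 3/4: partial sum = 1.7344 ≥ 0.5750. Cooperation sustainable.

No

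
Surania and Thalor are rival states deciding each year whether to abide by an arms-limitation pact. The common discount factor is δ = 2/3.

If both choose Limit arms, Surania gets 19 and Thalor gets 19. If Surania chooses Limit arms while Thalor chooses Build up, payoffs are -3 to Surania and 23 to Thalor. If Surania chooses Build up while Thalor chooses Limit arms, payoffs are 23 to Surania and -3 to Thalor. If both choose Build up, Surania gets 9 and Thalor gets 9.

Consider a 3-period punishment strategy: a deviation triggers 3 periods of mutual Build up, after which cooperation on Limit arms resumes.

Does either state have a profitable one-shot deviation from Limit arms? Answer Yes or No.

No

A one-shot deviation gives 23 now, then 9 for 3 periods, then back to 19.
Gain from deviating: (23−19) today; loss: (19−9) in each of the next 3 periods.
No-deviation condition: (19−9)(δ+…+δ^3) ≥ 23−19, i.e. δ+…+δ^3 ≥ 2/5.
At δ = 2/3: δ+…+δ^3 = 1.4074 ≥ 0.4000.
So cooperation is sustainable.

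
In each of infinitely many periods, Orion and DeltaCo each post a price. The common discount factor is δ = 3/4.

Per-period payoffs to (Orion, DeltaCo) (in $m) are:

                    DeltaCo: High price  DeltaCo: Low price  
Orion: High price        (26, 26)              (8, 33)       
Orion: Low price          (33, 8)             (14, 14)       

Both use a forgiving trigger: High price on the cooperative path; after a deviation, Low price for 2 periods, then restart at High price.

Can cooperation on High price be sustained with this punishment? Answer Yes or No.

A one-shot deviation gives 33 now, then 14 for 2 periods, then back to 26.
Gain from deviating: (33−26) today; loss: (26−14) in each of the next 2 periods.
No-deviation condition: (26−14)(δ+…+δ^2) ≥ 33−26, i.e. δ+…+δ^2 ≥ 7/12.
At δ = 3/4: δ+…+δ^2 = 1.3125 ≥ 0.5833.
So cooperation is sustainable.

Yes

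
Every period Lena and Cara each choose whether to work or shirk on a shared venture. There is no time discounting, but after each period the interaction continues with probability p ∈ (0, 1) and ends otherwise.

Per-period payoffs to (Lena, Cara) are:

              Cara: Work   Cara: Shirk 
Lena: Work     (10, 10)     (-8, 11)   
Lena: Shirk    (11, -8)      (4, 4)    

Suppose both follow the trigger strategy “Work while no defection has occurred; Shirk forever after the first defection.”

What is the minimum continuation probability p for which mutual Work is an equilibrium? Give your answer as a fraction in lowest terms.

Expected cooperation value is 10 + p·10 + p²·10 + … = 10/(1−p); deviation gives 11 + p·4/(1−p).
10 ≥ 11(1−p) + 4p ⇒ 7p ≥ 1 ⇒ p ≥ 1/7.

1/7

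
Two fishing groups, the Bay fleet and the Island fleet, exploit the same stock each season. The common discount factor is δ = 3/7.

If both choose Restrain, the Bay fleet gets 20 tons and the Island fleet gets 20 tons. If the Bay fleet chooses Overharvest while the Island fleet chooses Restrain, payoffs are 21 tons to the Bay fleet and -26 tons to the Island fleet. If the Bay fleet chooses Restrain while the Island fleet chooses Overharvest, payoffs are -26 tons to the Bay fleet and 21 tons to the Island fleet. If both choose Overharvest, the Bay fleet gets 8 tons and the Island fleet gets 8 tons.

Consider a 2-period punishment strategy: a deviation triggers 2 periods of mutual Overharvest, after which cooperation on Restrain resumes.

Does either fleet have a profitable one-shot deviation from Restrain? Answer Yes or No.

No

A one-shot deviation gives 21 now, then 8 for 2 periods, then back to 20.
Gain from deviating: (21−20) today; loss: (20−8) in each of the next 2 periods.
No-deviation condition: (20−8)(δ+…+δ^2) ≥ 21−20, i.e. δ+…+δ^2 ≥ 1/12.
At δ = 3/7: δ+…+δ^2 = 0.6122 ≥ 0.0833.
So cooperation is sustainable.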